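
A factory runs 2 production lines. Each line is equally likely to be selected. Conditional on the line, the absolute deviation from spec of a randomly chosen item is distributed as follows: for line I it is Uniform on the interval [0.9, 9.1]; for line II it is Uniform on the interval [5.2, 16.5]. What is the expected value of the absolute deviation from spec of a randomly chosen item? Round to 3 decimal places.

Component means — I: 5; II: 10.85.
E[X] = 0.5·5 + 0.5·10.85 = 7.925.

7.925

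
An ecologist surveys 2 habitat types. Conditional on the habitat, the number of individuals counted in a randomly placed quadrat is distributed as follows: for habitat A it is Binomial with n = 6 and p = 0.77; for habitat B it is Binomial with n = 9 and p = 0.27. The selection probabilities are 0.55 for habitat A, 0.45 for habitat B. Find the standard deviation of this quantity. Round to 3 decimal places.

Per component, A: μ=4.62, E[X²]=22.407; B: μ=2.43, E[X²]=7.6788.
E[X] = 0.55·4.62 + 0.45·2.43 = 3.6345.
E[X²] = 0.55·22.407 + 0.45·7.6788 = 15.7793.
Var(X) = E[X²] − (E[X])² = 15.7793 − 13.2096 = 2.56972.
SD(X) = √2.56972 = 1.60303.

1.603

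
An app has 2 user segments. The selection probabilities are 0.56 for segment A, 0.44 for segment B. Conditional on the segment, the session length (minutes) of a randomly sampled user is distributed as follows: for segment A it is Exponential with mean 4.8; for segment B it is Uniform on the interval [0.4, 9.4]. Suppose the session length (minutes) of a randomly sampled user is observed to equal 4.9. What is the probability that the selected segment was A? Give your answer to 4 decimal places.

Likelihoods f(4.9 | ·): A: 0.0750614; B: 0.111111.
Posterior ∝ prior × likelihood. Numerator for A: 0.56·0.0750614 = 0.0420344.
Normalizing constant: 0.56·0.0750614 + 0.44·0.111111 = 0.0909233.
P(A | observation) = 0.0420344 / 0.0909233 = 0.462306.

0.4623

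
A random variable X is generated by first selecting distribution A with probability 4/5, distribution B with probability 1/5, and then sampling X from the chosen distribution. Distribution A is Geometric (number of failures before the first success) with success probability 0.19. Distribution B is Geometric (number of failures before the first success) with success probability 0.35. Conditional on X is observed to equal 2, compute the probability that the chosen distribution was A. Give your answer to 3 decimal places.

0.771

Likelihoods P(X=2 | ·): A: 0.124659; B: 0.147875.
Posterior ∝ prior × likelihood. Numerator for A: 0.8·0.124659 = 0.0997272.
Normalizing constant: 0.8·0.124659 + 0.2·0.147875 = 0.129302.
P(A | observation) = 0.0997272 / 0.129302 = 0.771272.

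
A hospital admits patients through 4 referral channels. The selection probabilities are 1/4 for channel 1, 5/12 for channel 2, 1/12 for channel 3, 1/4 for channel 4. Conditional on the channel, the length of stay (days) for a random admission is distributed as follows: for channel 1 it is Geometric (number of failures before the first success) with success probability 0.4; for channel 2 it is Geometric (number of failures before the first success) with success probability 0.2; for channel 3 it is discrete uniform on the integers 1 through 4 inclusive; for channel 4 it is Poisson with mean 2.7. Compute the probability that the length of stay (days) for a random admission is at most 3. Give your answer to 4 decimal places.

0.7046

Conditional on each channel, P(X ≤ 3): 1: 0.8704; 2: 0.5904; 3: 0.75; 4: 0.714092.
By total probability, P(X ≤ 3) = 0.25·0.8704 + 0.416667·0.5904 + 0.0833333·0.75 + 0.25·0.714092 = 0.704623.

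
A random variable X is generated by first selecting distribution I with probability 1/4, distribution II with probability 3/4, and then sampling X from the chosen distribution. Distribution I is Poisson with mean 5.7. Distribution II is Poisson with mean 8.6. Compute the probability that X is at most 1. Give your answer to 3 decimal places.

0.007

Conditional on each component, P(X ≤ 1): I: 0.022418; II: 0.00176742.
By total probability, P(X ≤ 1) = 0.25·0.022418 + 0.75·0.00176742 = 0.00693005.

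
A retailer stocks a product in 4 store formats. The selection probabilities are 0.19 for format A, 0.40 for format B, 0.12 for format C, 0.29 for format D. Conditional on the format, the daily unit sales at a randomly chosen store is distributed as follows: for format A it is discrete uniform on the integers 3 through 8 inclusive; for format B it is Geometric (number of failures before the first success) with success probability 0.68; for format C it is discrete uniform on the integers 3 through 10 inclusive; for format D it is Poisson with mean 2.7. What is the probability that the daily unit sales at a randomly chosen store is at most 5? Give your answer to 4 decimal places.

0.8131

Conditional on each format, P(X ≤ 5): A: 0.5; B: 0.998926; C: 0.375; D: 0.943268.
By total probability, P(X ≤ 5) = 0.19·0.5 + 0.4·0.998926 + 0.12·0.375 + 0.29·0.943268 = 0.813118.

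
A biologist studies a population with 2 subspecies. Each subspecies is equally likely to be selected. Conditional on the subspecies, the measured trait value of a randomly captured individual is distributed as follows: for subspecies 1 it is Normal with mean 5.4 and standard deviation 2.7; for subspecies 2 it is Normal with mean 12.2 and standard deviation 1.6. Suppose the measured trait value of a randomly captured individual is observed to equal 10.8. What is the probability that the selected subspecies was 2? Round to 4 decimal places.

Likelihoods f(10.8 | ·): 1: 0.0199967; 2: 0.170034.
Posterior ∝ prior × likelihood. Numerator for 2: 0.5·0.170034 = 0.0850172.
Normalizing constant: 0.5·0.0199967 + 0.5·0.170034 = 0.0950155.
P(2 | observation) = 0.0850172 / 0.0950155 = 0.894772.

0.8948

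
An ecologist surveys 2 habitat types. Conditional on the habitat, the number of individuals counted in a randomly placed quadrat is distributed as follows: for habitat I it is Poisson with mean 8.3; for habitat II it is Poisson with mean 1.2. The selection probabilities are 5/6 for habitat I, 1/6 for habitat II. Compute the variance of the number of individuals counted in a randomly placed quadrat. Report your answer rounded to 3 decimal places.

14.118

Per component, I: μ=8.3, E[X²]=77.19; II: μ=1.2, E[X²]=2.64.
E[X] = 0.833333·8.3 + 0.166667·1.2 = 7.11667.
E[X²] = 0.833333·77.19 + 0.166667·2.64 = 64.765.
Var(X) = E[X²] − (E[X])² = 64.765 − 50.6469 = 14.1181.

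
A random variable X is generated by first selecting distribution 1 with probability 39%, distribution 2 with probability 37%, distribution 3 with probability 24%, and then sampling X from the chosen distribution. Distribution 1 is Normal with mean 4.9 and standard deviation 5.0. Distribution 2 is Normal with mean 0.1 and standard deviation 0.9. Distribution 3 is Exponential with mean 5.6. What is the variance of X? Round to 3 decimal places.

23.633

Per component, 1: μ=4.9, E[X²]=49.01; 2: μ=0.1, E[X²]=0.82; 3: μ=5.6, E[X²]=62.72.
E[X] = 0.39·4.9 + 0.37·0.1 + 0.24·5.6 = 3.292.
E[X²] = 0.39·49.01 + 0.37·0.82 + 0.24·62.72 = 34.4701.
Var(X) = E[X²] − (E[X])² = 34.4701 − 10.8373 = 23.6328.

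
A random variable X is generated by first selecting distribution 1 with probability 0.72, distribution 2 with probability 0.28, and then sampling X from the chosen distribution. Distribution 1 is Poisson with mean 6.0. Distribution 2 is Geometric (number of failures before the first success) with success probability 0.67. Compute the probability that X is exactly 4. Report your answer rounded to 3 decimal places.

0.099

Conditional on each component, P(X = 4): 1: 0.133853; 2: 0.00794567.
By total probability, P(X = 4) = 0.72·0.133853 + 0.28·0.00794567 = 0.0985987.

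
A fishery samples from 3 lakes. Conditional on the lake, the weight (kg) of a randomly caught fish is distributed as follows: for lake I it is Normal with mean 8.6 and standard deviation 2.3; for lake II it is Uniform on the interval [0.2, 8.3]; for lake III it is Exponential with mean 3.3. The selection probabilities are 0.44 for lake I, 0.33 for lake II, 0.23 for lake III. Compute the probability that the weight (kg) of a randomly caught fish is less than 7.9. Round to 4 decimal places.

0.6901

Conditional on each lake, P(X < 7.9): I: 0.380431; II: 0.950617; III: 0.908731.
By total probability, P(X < 7.9) = 0.44·0.380431 + 0.33·0.950617 + 0.23·0.908731 = 0.690102.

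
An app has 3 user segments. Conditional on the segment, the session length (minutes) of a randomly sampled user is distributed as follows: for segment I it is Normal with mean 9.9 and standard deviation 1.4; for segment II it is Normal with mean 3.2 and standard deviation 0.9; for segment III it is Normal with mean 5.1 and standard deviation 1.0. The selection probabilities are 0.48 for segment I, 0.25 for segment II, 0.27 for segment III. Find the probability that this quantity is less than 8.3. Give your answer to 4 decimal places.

Conditional on each segment, P(X < 8.3): I: 0.126549; II: 1; III: 0.999313.
By total probability, P(X < 8.3) = 0.48·0.126549 + 0.25·1 + 0.27·0.999313 = 0.580558.

0.5806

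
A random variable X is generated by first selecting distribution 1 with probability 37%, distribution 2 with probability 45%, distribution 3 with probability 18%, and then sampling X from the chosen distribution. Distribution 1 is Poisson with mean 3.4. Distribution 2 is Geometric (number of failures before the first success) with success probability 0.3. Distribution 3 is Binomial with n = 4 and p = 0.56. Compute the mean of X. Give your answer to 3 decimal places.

2.711

Component means — 1: 3.4; 2: 2.33333; 3: 2.24.
E[X] = 0.37·3.4 + 0.45·2.33333 + 0.18·2.24 = 2.7112.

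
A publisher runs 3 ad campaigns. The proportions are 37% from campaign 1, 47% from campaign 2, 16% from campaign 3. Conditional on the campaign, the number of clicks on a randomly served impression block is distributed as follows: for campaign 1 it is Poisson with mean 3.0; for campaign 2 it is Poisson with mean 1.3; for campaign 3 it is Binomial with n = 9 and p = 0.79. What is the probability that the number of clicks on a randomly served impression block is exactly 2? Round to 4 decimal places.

Conditional on each campaign, P(X = 2): 1: 0.224042; 2: 0.230289; 3: 0.000404661.
By total probability, P(X = 2) = 0.37·0.224042 + 0.47·0.230289 + 0.16·0.000404661 = 0.191196.

0.1912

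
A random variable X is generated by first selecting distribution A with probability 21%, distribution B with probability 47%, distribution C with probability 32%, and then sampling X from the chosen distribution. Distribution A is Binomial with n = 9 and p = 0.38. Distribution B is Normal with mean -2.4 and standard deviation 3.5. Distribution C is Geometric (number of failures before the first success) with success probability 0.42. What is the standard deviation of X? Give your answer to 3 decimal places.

Per component, A: μ=3.42, E[X²]=13.8168; B: μ=-2.4, E[X²]=18.01; C: μ=1.38095, E[X²]=5.19501.
E[X] = 0.21·3.42 + 0.47·-2.4 + 0.32·1.38095 = 0.0321048.
E[X²] = 0.21·13.8168 + 0.47·18.01 + 0.32·5.19501 = 13.0286.
Var(X) = E[X²] − (E[X])² = 13.0286 − 0.00103072 = 13.0276.
SD(X) = √13.0276 = 3.60938.

3.609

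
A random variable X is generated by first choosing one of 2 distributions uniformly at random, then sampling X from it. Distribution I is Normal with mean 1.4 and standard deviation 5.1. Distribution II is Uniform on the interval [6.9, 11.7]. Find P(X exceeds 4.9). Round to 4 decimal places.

Conditional on each component, P(X > 4.9): I: 0.24627; II: 1.
By total probability, P(X > 4.9) = 0.5·0.24627 + 0.5·1 = 0.623135.

0.6231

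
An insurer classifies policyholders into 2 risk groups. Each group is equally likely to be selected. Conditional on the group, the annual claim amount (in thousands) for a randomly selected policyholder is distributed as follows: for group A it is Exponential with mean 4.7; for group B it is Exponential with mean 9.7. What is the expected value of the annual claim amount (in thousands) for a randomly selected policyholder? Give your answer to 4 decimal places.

7.2000

Component means — A: 4.7; B: 9.7.
E[X] = 0.5·4.7 + 0.5·9.7 = 7.2.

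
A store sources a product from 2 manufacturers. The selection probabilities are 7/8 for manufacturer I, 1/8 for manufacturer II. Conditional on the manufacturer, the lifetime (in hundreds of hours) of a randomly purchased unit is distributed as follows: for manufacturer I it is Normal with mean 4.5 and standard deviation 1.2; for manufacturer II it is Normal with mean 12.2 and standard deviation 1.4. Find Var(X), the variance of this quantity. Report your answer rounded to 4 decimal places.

7.9898

Per component, I: μ=4.5, E[X²]=21.69; II: μ=12.2, E[X²]=150.8.
E[X] = 0.875·4.5 + 0.125·12.2 = 5.4625.
E[X²] = 0.875·21.69 + 0.125·150.8 = 37.8287.
Var(X) = E[X²] − (E[X])² = 37.8287 − 29.8389 = 7.98984.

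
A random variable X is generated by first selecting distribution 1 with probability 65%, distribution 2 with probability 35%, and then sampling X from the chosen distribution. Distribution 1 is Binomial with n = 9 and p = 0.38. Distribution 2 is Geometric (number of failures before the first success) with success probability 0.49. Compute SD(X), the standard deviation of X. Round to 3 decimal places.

Per component, 1: μ=3.42, E[X²]=13.8168; 2: μ=1.04082, E[X²]=3.20741.
E[X] = 0.65·3.42 + 0.35·1.04082 = 2.58729.
E[X²] = 0.65·13.8168 + 0.35·3.20741 = 10.1035.
Var(X) = E[X²] − (E[X])² = 10.1035 − 6.69405 = 3.40947.
SD(X) = √3.40947 = 1.84647.

1.846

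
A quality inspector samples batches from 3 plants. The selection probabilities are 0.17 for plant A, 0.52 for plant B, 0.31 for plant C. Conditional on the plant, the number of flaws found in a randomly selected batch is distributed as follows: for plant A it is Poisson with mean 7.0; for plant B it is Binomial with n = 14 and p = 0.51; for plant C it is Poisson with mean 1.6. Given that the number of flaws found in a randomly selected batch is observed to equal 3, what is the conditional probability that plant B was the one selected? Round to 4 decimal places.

Likelihoods P(X=3 | ·): A: 0.0521293; B: 0.0188786; C: 0.137828.
Posterior ∝ prior × likelihood. Numerator for B: 0.52·0.0188786 = 0.00981685.
Normalizing constant: 0.17·0.0521293 + 0.52·0.0188786 + 0.31·0.137828 = 0.0614055.
P(B | observation) = 0.00981685 / 0.0614055 = 0.159869.

0.1599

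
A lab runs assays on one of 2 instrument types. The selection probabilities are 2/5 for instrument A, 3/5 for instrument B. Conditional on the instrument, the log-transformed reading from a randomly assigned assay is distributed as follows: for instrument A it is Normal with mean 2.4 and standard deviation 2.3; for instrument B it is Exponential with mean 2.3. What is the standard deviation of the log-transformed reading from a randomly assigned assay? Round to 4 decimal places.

Per component, A: μ=2.4, E[X²]=11.05; B: μ=2.3, E[X²]=10.58.
E[X] = 0.4·2.4 + 0.6·2.3 = 2.34.
E[X²] = 0.4·11.05 + 0.6·10.58 = 10.768.
Var(X) = E[X²] − (E[X])² = 10.768 − 5.4756 = 5.2924.
SD(X) = √5.2924 = 2.30052.

2.3005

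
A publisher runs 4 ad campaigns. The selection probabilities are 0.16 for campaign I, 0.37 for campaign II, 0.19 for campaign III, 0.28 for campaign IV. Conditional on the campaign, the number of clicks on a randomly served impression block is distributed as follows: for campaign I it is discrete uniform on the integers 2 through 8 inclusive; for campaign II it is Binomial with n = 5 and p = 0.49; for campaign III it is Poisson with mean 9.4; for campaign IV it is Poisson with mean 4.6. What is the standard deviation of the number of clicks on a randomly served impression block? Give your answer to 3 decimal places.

3.203

Per component, I: μ=5, E[X²]=29; II: μ=2.45, E[X²]=7.252; III: μ=9.4, E[X²]=97.76; IV: μ=4.6, E[X²]=25.76.
E[X] = 0.16·5 + 0.37·2.45 + 0.19·9.4 + 0.28·4.6 = 4.7805.
E[X²] = 0.16·29 + 0.37·7.252 + 0.19·97.76 + 0.28·25.76 = 33.1104.
Var(X) = E[X²] − (E[X])² = 33.1104 − 22.8532 = 10.2573.
SD(X) = √10.2573 = 3.2027.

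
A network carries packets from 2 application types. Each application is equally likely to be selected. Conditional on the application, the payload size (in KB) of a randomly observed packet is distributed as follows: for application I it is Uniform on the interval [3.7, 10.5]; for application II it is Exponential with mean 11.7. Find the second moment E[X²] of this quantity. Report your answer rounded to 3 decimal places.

164.022

For each component E[X²] = Var + (mean)², giving I: 54.2633; II: 273.78.
Overall E[X²] = 0.5·54.2633 + 0.5·273.78 = 164.022.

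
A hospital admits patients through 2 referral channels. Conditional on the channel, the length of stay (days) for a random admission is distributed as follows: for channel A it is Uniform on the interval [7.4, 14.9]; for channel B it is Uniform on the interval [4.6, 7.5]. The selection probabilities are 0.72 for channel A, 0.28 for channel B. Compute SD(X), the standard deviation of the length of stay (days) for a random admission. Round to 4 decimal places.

Per component, A: μ=11.15, E[X²]=129.01; B: μ=6.05, E[X²]=37.3033.
E[X] = 0.72·11.15 + 0.28·6.05 = 9.722.
E[X²] = 0.72·129.01 + 0.28·37.3033 = 103.332.
Var(X) = E[X²] − (E[X])² = 103.332 − 94.5173 = 8.81485.
SD(X) = √8.81485 = 2.96898.

2.9690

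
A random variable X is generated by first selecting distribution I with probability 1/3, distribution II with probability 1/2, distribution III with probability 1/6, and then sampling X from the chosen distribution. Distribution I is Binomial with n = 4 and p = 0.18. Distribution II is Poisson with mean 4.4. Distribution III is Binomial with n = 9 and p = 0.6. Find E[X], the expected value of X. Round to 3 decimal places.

Component means — I: 0.72; II: 4.4; III: 5.4.
E[X] = 0.333333·0.72 + 0.5·4.4 + 0.166667·5.4 = 3.34.

3.340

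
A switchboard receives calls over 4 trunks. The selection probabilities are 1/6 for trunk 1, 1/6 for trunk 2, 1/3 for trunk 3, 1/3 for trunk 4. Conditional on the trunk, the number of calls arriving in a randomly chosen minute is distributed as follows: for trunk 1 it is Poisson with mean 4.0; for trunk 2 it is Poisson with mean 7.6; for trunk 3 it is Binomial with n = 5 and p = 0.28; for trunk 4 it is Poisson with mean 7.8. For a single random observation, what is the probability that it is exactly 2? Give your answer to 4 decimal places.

Conditional on each trunk, P(X = 2): 1: 0.146525; 2: 0.014453; 3: 0.292626; 4: 0.0124641.
By total probability, P(X = 2) = 0.166667·0.146525 + 0.166667·0.014453 + 0.333333·0.292626 + 0.333333·0.0124641 = 0.128527.

0.1285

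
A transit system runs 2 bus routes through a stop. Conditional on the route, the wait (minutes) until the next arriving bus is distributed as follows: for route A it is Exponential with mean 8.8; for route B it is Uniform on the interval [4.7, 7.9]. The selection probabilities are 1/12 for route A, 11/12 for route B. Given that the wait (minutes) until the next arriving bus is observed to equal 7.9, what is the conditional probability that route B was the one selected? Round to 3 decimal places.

0.987

Likelihoods f(7.9 | ·): A: 0.0463062; B: 0.3125.
Posterior ∝ prior × likelihood. Numerator for B: 0.916667·0.3125 = 0.286458.
Normalizing constant: 0.0833333·0.0463062 + 0.916667·0.3125 = 0.290317.
P(B | observation) = 0.286458 / 0.290317 = 0.986708.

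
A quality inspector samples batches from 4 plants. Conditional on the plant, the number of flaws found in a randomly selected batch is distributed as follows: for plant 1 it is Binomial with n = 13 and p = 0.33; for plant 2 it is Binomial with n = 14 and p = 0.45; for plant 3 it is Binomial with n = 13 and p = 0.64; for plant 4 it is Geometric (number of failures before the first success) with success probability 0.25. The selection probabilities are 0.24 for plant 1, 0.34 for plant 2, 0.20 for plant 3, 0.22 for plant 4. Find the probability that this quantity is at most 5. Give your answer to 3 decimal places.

0.490

Conditional on each plant, P(X ≤ 5): 1: 0.766895; 2: 0.33732; 3: 0.0543707; 4: 0.822021.
By total probability, P(X ≤ 5) = 0.24·0.766895 + 0.34·0.33732 + 0.2·0.0543707 + 0.22·0.822021 = 0.490463.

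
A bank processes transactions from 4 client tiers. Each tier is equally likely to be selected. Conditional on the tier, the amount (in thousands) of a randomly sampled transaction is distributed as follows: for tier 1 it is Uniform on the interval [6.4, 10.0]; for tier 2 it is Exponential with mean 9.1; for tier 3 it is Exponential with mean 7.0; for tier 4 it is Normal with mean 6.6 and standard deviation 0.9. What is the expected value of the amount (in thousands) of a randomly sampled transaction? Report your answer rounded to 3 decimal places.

7.725

Component means — 1: 8.2; 2: 9.1; 3: 7; 4: 6.6.
E[X] = 0.25·8.2 + 0.25·9.1 + 0.25·7 + 0.25·6.6 = 7.725.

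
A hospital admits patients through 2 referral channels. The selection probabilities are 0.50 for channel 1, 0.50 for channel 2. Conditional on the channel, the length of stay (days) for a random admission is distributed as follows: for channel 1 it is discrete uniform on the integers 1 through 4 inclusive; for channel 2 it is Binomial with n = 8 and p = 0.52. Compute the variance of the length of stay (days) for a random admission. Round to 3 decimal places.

Per component, 1: μ=2.5, E[X²]=7.5; 2: μ=4.16, E[X²]=19.3024.
E[X] = 0.5·2.5 + 0.5·4.16 = 3.33.
E[X²] = 0.5·7.5 + 0.5·19.3024 = 13.4012.
Var(X) = E[X²] − (E[X])² = 13.4012 − 11.0889 = 2.3123.

2.312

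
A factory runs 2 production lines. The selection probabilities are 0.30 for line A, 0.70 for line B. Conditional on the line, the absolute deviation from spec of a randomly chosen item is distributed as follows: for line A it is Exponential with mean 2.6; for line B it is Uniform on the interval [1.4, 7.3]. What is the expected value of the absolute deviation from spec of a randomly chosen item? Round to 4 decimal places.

Component means — A: 2.6; B: 4.35.
E[X] = 0.3·2.6 + 0.7·4.35 = 3.825.

3.8250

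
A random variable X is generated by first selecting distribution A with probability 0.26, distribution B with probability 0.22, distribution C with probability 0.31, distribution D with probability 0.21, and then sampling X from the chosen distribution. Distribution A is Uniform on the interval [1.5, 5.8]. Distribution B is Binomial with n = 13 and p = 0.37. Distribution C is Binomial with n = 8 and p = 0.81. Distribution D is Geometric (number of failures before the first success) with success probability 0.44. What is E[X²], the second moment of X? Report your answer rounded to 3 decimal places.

For each component E[X²] = Var + (mean)², giving A: 14.8633; B: 26.1664; C: 43.2216; D: 4.5124.
Overall E[X²] = 0.26·14.8633 + 0.22·26.1664 + 0.31·43.2216 + 0.21·4.5124 = 23.9674.

23.967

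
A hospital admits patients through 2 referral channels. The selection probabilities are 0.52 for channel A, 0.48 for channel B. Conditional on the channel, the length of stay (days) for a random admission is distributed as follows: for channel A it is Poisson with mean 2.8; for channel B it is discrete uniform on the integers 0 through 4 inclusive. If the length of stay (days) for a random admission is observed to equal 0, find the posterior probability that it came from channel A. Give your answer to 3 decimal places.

Likelihoods P(X=0 | ·): A: 0.0608101; B: 0.2.
Posterior ∝ prior × likelihood. Numerator for A: 0.52·0.0608101 = 0.0316212.
Normalizing constant: 0.52·0.0608101 + 0.48·0.2 = 0.127621.
P(A | observation) = 0.0316212 / 0.127621 = 0.247774.

0.248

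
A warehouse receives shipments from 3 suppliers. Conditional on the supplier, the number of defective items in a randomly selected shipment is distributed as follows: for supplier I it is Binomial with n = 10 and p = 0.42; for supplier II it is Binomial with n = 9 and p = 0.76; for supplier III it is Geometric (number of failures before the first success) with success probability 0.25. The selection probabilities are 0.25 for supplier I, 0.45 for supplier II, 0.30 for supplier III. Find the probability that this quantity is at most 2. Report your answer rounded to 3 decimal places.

0.208

Conditional on each supplier, P(X ≤ 2): I: 0.137161; II: 0.00103163; III: 0.578125.
By total probability, P(X ≤ 2) = 0.25·0.137161 + 0.45·0.00103163 + 0.3·0.578125 = 0.208192.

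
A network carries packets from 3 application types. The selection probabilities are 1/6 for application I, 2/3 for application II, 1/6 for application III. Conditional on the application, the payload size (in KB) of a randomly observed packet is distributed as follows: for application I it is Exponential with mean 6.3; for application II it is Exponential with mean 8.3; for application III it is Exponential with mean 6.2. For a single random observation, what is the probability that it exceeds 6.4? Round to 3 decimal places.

0.428

Conditional on each application, P(X > 6.4): I: 0.362086; II: 0.462511; III: 0.356202.
By total probability, P(X > 6.4) = 0.166667·0.362086 + 0.666667·0.462511 + 0.166667·0.356202 = 0.428056.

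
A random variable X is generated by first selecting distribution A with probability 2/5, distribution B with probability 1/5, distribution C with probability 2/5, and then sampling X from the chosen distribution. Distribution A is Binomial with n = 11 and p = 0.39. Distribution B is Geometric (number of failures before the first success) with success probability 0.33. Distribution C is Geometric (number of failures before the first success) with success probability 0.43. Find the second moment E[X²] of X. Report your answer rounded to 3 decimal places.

12.399

For each component E[X²] = Var + (mean)², giving A: 21.021; B: 10.2746; C: 4.83991.
Overall E[X²] = 0.4·21.021 + 0.2·10.2746 + 0.4·4.83991 = 12.3993.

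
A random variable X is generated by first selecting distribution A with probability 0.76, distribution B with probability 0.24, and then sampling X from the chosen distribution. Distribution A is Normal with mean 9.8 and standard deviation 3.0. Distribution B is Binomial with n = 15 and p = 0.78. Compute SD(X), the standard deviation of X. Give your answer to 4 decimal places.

2.8489

Per component, A: μ=9.8, E[X²]=105.04; B: μ=11.7, E[X²]=139.464.
E[X] = 0.76·9.8 + 0.24·11.7 = 10.256.
E[X²] = 0.76·105.04 + 0.24·139.464 = 113.302.
Var(X) = E[X²] − (E[X])² = 113.302 − 105.186 = 8.11622.
SD(X) = √8.11622 = 2.8489.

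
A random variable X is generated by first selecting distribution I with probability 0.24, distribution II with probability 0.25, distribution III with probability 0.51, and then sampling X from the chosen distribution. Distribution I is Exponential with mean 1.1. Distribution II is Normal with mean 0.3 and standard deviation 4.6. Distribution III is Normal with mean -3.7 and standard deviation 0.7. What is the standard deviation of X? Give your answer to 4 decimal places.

3.2755

Per component, I: μ=1.1, E[X²]=2.42; II: μ=0.3, E[X²]=21.25; III: μ=-3.7, E[X²]=14.18.
E[X] = 0.24·1.1 + 0.25·0.3 + 0.51·-3.7 = -1.548.
E[X²] = 0.24·2.42 + 0.25·21.25 + 0.51·14.18 = 13.1251.
Var(X) = E[X²] − (E[X])² = 13.1251 − 2.3963 = 10.7288.
SD(X) = √10.7288 = 3.27548.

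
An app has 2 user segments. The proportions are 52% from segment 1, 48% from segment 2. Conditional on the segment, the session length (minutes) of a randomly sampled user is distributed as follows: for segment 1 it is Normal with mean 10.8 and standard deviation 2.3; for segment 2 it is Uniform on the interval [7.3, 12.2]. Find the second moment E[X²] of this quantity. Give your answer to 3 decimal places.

For each component E[X²] = Var + (mean)², giving 1: 121.93; 2: 97.0633.
Overall E[X²] = 0.52·121.93 + 0.48·97.0633 = 109.994.

109.994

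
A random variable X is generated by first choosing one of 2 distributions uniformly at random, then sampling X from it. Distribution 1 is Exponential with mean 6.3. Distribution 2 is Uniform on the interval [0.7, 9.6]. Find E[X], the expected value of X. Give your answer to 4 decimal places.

Component means — 1: 6.3; 2: 5.15.
E[X] = 0.5·6.3 + 0.5·5.15 = 5.725.

5.7250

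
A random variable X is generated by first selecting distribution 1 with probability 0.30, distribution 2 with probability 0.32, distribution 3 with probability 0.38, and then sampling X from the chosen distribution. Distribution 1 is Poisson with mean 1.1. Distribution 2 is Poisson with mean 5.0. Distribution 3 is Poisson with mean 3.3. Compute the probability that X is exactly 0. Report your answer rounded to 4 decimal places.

0.1160

Conditional on each component, P(X = 0): 1: 0.332871; 2: 0.00673795; 3: 0.0368832.
By total probability, P(X = 0) = 0.3·0.332871 + 0.32·0.00673795 + 0.38·0.0368832 = 0.116033.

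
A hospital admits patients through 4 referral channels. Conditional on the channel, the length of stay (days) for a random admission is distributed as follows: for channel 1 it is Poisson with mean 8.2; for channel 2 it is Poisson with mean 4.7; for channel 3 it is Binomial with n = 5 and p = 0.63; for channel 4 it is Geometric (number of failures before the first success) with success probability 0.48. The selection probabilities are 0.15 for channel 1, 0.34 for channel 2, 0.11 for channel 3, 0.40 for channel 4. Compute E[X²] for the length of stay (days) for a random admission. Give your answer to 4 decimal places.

For each component E[X²] = Var + (mean)², giving 1: 75.44; 2: 26.79; 3: 11.088; 4: 3.43056.
Overall E[X²] = 0.15·75.44 + 0.34·26.79 + 0.11·11.088 + 0.4·3.43056 = 23.0165.

23.0165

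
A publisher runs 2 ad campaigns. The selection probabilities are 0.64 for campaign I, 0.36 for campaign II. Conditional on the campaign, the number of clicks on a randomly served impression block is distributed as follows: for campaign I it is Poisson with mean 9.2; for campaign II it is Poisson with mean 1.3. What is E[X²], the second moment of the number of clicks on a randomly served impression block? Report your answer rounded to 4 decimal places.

For each component E[X²] = Var + (mean)², giving I: 93.84; II: 2.99.
Overall E[X²] = 0.64·93.84 + 0.36·2.99 = 61.134.

61.1340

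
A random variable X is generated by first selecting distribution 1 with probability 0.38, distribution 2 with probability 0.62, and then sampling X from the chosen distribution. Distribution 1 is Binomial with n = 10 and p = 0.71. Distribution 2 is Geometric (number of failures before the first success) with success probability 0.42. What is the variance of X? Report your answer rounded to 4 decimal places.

Per component, 1: μ=7.1, E[X²]=52.469; 2: μ=1.38095, E[X²]=5.19501.
E[X] = 0.38·7.1 + 0.62·1.38095 = 3.55419.
E[X²] = 0.38·52.469 + 0.62·5.19501 = 23.1591.
Var(X) = E[X²] − (E[X])² = 23.1591 − 12.6323 = 10.5269.

10.5269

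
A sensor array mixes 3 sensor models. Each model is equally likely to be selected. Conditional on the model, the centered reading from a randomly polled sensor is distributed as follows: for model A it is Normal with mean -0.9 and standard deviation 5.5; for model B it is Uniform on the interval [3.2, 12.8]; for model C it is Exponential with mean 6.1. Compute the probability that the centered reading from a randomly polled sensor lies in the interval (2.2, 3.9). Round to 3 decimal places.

Conditional on each model, P(2.2 < X < 3.9): A: 0.0950949; B: 0.0729167; C: 0.169581.
By total probability, P(2.2 < X < 3.9) = 0.333333·0.0950949 + 0.333333·0.0729167 + 0.333333·0.169581 = 0.112531.

0.113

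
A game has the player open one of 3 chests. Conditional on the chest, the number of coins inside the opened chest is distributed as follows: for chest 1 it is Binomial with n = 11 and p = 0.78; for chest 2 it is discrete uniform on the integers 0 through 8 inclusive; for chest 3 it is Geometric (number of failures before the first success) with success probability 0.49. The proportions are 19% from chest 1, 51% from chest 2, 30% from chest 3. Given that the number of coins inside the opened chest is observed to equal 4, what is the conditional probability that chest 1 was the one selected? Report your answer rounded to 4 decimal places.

Likelihoods P(X=4 | ·): 1: 0.00304685; 2: 0.111111; 3: 0.0331495.
Posterior ∝ prior × likelihood. Numerator for 1: 0.19·0.00304685 = 0.000578902.
Normalizing constant: 0.19·0.00304685 + 0.51·0.111111 + 0.3·0.0331495 = 0.0671904.
P(1 | observation) = 0.000578902 / 0.0671904 = 0.00861584.

0.0086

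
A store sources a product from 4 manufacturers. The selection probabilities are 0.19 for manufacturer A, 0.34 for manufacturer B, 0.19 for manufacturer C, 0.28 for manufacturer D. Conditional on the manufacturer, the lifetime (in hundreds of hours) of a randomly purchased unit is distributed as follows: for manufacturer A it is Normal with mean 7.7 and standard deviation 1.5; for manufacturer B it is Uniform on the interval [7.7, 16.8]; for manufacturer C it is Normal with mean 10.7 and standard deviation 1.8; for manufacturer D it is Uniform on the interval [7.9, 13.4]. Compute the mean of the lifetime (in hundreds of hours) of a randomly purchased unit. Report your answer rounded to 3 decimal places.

Component means — A: 7.7; B: 12.25; C: 10.7; D: 10.65.
E[X] = 0.19·7.7 + 0.34·12.25 + 0.19·10.7 + 0.28·10.65 = 10.643.

10.643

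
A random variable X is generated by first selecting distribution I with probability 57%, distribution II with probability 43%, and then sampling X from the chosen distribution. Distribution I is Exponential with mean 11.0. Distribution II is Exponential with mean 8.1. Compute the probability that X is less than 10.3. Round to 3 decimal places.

Conditional on each component, P(X < 10.3): I: 0.607949; II: 0.719619.
By total probability, P(X < 10.3) = 0.57·0.607949 + 0.43·0.719619 = 0.655967.

0.656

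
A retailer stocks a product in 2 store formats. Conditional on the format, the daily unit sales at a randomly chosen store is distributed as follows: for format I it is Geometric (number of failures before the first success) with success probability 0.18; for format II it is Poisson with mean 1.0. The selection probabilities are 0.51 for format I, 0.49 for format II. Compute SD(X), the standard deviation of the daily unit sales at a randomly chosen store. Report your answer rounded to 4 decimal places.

4.0690

Per component, I: μ=4.55556, E[X²]=46.0617; II: μ=1, E[X²]=2.
E[X] = 0.51·4.55556 + 0.49·1 = 2.81333.
E[X²] = 0.51·46.0617 + 0.49·2 = 24.4715.
Var(X) = E[X²] − (E[X])² = 24.4715 − 7.91484 = 16.5566.
SD(X) = √16.5566 = 4.06898.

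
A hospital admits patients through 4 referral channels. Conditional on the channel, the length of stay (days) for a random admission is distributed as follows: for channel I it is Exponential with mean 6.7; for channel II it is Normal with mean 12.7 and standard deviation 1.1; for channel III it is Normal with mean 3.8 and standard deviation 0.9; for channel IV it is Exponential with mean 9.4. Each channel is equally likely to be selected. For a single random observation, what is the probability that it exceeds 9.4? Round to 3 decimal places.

Conditional on each channel, P(X > 9.4): I: 0.245862; II: 0.99865; III: 2.45081e-10; IV: 0.367879.
By total probability, P(X > 9.4) = 0.25·0.245862 + 0.25·0.99865 + 0.25·2.45081e-10 + 0.25·0.367879 = 0.403098.

0.403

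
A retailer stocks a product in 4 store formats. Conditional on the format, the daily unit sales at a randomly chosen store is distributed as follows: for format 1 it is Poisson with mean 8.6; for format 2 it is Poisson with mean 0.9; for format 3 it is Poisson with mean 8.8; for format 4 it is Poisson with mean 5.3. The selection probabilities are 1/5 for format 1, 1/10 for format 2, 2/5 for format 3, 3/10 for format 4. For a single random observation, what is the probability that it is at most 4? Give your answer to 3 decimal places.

Conditional on each format, P(X ≤ 4): 1: 0.070054; 2: 0.997656; 3: 0.0620978; 4: 0.389518.
By total probability, P(X ≤ 4) = 0.2·0.070054 + 0.1·0.997656 + 0.4·0.0620978 + 0.3·0.389518 = 0.255471.

0.255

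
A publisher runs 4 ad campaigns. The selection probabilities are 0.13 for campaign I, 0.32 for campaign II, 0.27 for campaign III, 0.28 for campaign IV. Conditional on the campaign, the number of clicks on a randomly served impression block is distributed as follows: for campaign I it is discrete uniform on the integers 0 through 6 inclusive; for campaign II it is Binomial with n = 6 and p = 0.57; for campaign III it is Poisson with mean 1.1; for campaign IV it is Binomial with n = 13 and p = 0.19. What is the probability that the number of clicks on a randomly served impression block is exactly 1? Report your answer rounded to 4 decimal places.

Conditional on each campaign, P(X = 1): I: 0.142857; II: 0.0502769; III: 0.366158; IV: 0.197023.
By total probability, P(X = 1) = 0.13·0.142857 + 0.32·0.0502769 + 0.27·0.366158 + 0.28·0.197023 = 0.188689.

0.1887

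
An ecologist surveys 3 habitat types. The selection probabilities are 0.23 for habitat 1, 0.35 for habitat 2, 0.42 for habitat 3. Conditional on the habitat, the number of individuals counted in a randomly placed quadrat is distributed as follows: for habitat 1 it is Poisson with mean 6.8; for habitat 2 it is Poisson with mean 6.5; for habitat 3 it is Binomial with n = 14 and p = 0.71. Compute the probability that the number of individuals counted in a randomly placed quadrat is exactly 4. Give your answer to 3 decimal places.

Conditional on each habitat, P(X = 4): 1: 0.0992252; 2: 0.111822; 3: 0.00107016.
By total probability, P(X = 4) = 0.23·0.0992252 + 0.35·0.111822 + 0.42·0.00107016 = 0.062409.

0.062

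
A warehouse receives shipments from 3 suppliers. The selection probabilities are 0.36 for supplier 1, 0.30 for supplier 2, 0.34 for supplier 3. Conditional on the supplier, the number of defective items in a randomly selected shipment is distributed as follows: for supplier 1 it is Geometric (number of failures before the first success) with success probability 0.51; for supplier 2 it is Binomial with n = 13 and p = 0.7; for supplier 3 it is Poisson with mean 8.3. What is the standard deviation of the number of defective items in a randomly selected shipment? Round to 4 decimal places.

Per component, 1: μ=0.960784, E[X²]=2.807; 2: μ=9.1, E[X²]=85.54; 3: μ=8.3, E[X²]=77.19.
E[X] = 0.36·0.960784 + 0.3·9.1 + 0.34·8.3 = 5.89788.
E[X²] = 0.36·2.807 + 0.3·85.54 + 0.34·77.19 = 52.9171.
Var(X) = E[X²] − (E[X])² = 52.9171 − 34.785 = 18.1321.
SD(X) = √18.1321 = 4.25818.

4.2582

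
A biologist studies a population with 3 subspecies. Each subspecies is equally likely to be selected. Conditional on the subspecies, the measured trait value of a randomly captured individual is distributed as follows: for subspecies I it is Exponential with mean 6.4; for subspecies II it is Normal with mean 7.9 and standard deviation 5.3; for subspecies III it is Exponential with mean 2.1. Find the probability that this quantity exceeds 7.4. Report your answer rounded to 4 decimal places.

0.2939

Conditional on each subspecies, P(X > 7.4): I: 0.314664; II: 0.53758; III: 0.0294869.
By total probability, P(X > 7.4) = 0.333333·0.314664 + 0.333333·0.53758 + 0.333333·0.0294869 = 0.29391.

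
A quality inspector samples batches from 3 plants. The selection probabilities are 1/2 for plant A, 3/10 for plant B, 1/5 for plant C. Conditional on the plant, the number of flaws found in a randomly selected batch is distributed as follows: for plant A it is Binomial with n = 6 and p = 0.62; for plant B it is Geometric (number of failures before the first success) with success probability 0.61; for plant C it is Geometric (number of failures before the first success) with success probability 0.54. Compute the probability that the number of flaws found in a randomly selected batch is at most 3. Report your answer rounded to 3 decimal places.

Conditional on each plant, P(X ≤ 3): A: 0.414266; B: 0.976866; C: 0.955225.
By total probability, P(X ≤ 3) = 0.5·0.414266 + 0.3·0.976866 + 0.2·0.955225 = 0.691238.

0.691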